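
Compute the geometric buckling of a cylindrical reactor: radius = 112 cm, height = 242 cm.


B^2 = (2.405/R)^2 + (pi/H)^2
B^2 = (2.405/112)^2 + (pi/242)^2
B^2 = 6.2963e-04 /cm^2

6.2963e-04


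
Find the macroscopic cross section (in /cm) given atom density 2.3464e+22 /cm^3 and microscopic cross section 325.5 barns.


Sigma = N * sigma_barns * 1e-24
Sigma = 2.3464e+22 * 325.5 * 1e-24
Sigma = 7.6375 /cm

7.6375


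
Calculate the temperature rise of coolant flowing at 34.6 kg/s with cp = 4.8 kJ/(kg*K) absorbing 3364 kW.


dT = Q / (m_dot * cp)
dT = 3364 / (34.6 * 4.8)
dT = 20.255 C

20.255


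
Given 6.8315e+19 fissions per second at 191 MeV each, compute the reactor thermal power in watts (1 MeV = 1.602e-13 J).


P = fission_rate * E_MeV * 1.602e-13
P = 6.8315e+19 * 191 * 1.602e-13
P = 2.0903e+09 W

2.0903e+09


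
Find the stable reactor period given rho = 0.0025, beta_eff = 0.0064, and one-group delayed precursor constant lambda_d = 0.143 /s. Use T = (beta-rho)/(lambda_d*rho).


T = (beta - rho) / (lambda_d * rho)
T = (0.0064 - 0.0025) / (0.143 * 0.0025)
T = 10.909 s

10.909


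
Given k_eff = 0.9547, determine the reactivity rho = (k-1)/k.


rho = (k_eff - 1) / k_eff
rho = (0.9547 - 1) / 0.9547
rho = -0.047449

-0.047449


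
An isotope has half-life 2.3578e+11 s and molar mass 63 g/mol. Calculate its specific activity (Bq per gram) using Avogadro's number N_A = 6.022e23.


lambda = ln(2) / t_half = ln(2) / 2.3578e+11 = 2.939805e-12 /s
SA = lambda * N_A / M
SA = 2.939805e-12 * 6.022e23 / 63
SA = 2.8101e+10 Bq/g

2.8101e+10


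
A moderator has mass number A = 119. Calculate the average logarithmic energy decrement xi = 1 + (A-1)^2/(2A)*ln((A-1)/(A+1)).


xi = 1 + (A-1)^2/(2A) * ln((A-1)/(A+1))
xi = 1 + (119-1)^2/(2*119) * ln((119-1)/(119 +1))
xi = 0.016713

0.016713


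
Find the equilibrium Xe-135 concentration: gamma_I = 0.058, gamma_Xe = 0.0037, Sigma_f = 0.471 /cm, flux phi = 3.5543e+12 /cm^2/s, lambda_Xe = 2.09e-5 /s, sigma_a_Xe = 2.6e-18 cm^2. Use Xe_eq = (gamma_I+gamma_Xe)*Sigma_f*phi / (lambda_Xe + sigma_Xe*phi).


Xe_eq = (gamma_I + gamma_Xe) * Sigma_f * phi / (lambda_Xe + sigma_Xe * phi)
Numerator = (0.058 + 0.0037) * 0.471 * 3.5543e+12 = 1.032904e+11
Denominator = 2.09e-5 + 2.6e-18 * 3.5543e+12 = 3.014118e-05
Xe_eq = 1.032904e+11 / 3.014118e-05 = 3.4269e+15 /cm^3

3.4269e+15


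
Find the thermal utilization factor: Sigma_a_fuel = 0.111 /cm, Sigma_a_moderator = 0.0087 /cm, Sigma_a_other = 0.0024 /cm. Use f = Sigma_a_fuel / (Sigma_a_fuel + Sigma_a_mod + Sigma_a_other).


f = Sigma_a_fuel / (Sigma_a_fuel + Sigma_a_mod + Sigma_a_other)
f = 0.111 / (0.111 + 0.0087 + 0.0024)
f = 0.90909

0.90909


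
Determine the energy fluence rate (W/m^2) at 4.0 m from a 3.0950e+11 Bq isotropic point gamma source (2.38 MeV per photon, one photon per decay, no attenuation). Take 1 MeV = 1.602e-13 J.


psi = A * E * 1.602e-13 / (4*pi*r^2)
psi = 3.0950e+11 * 2.38 * 1.602e-13 / (4*pi*4.0^2)
psi = 5.8691e-04 W/m^2

5.8691e-04


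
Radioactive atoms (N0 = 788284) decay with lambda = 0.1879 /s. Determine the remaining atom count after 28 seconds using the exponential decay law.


N = N0 * exp(-lambda * t)
N = 788284 * exp(-0.1879 * 28)
N = 4090.5

4090.5


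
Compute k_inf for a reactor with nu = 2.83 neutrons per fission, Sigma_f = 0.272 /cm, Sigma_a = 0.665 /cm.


k_inf = nu * Sigma_f / Sigma_a
k_inf = 2.83 * 0.272 / 0.665
k_inf = 1.1575

1.1575


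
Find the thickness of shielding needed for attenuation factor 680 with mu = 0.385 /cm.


x = ln(factor) / mu
x = ln(680) / 0.385
x = 16.941 cm

16.941


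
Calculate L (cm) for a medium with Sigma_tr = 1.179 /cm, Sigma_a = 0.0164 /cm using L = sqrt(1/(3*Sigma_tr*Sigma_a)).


D = 1 / (3 * Sigma_tr) = 1 / (3 * 1.179) = 0.2827255 cm
L = sqrt(D / Sigma_a)
L = sqrt(0.2827255 / 0.0164)
L = 4.1520 cm

4.1520


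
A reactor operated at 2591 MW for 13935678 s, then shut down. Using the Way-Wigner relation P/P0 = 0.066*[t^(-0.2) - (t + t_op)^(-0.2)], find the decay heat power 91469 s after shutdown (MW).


P/P0 = 0.066 * [t^(-0.2) - (t + t_op)^(-0.2)]
P/P0 = 0.066 * [91469^(-0.2) - (91469 + 13935678)^(-0.2)]
P/P0 = 0.066 * [0.1017994 - 0.03720541] = 0.004263203
P = 2591 * 0.004263203 = 11.046 MW

11.046


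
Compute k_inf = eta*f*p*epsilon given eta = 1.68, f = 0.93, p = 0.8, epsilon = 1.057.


k_inf = eta * f * p * epsilon
k_inf = 1.68 * 0.93 * 0.8 * 1.057
k_inf = 1.3212

1.3212


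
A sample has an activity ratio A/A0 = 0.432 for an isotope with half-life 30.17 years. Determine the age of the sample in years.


lambda = ln(2) / t_half = ln(2) / 30.17 = 0.02297472 /yr
t = -ln(A/A0) / lambda
t = -ln(0.432) / 0.02297472
t = 36.533 yr

36.533


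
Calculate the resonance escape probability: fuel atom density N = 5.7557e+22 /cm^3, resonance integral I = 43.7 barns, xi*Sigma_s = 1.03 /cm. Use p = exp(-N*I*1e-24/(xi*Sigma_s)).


p = exp(-N * I * 1e-24 / (xi*Sigma_s))
p = exp(-5.7557e+22 * 43.7 * 1e-24 / 1.03)
p = 0.086988

0.086988


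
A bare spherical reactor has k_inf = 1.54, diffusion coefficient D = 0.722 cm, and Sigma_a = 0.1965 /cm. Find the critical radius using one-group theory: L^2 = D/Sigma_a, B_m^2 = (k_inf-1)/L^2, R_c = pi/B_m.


L^2 = D / Sigma_a = 0.722 / 0.1965 = 3.674300 cm^2
B_m^2 = (k_inf - 1) / L^2 = (1.54 - 1) / 3.674300 = 0.1469668 /cm^2
For a bare sphere: B_g = pi/R, so R_c = pi / sqrt(B_m^2)
R_c = pi / sqrt(0.1469668) = 8.1948 cm

8.1948


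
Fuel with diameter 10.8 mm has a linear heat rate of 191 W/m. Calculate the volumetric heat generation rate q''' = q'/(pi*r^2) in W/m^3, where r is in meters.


r = D / 2 / 1000 = 10.8 / 2 / 1000 = 0.0054 m
q''' = q' / (pi * r^2)
q''' = 191 / (pi * 0.0054^2)
q''' = 2.0850e+06 W/m^3

2.0850e+06


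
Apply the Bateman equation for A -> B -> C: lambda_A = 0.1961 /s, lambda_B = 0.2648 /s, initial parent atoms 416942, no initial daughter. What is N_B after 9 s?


N_B(t) = lambda_A * N_A0 / (lambda_B - lambda_A) * [exp(-lambda_A*t) - exp(-lambda_B*t)]
exp(-0.1961*9) = 0.1712039; exp(-0.2648*9) = 0.09225489
N_B = 0.1961 * 416942 / (0.2648 - 0.1961) * (0.1712039 - 0.09225489)
N_B = 93960

93960


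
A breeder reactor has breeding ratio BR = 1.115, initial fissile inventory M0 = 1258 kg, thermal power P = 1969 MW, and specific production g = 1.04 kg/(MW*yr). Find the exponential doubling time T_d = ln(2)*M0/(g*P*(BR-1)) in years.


Breeding gain G = BR - 1 = 1.115 - 1 = 0.115
Fissile production rate = g * P * G = 1.04 * 1969 * 0.115 = 235.4924 kg/yr
T_d = ln(2) * M0 / (g * P * G)
T_d = ln(2) * 1258 / 235.4924 = 3.7028 yr

3.7028


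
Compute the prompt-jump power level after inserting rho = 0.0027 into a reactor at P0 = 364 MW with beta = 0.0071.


P1/P0 = beta / (beta - rho)
P1/P0 = 0.0071 / (0.0071 - 0.0027) = 1.613636
P1 = 364 * 1.613636 = 587.36 MW

587.36


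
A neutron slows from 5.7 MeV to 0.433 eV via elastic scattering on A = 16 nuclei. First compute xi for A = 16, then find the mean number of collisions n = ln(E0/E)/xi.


xi = 1 + (A-1)^2/(2A)*ln((A-1)/(A+1)) = 0.1199467 (for A = 16)
n = ln(E0/E) / xi
n = ln(5.7e6 / 0.433) / 0.1199467
n = ln(1.316397e+07) / 0.1199467 = 136.67

136.67


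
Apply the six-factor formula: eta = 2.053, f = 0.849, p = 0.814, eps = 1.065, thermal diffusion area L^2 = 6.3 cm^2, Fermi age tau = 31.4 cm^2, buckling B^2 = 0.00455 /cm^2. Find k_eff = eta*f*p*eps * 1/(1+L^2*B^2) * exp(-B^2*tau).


k_inf = eta*f*p*eps = 2.053*0.849*0.814*1.065 = 1.511022
P_TNL = 1/(1 + L^2*B^2) = 1/(1 + 6.3*0.00455) = 0.9721338
P_FNL = exp(-B^2*tau) = exp(-0.00455*31.4) = 0.8668668
k_eff = k_inf * P_TNL * P_FNL = 1.511022 * 0.9721338 * 0.8668668
k_eff = 1.2734

1.2734


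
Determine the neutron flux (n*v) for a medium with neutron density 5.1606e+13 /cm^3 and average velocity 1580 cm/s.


phi = n * v
phi = 5.1606e+13 * 1580
phi = 8.1537e+16 /cm^2/s

8.1537e+16


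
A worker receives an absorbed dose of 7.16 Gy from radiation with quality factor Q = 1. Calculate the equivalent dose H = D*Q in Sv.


H = D * Q
H = 7.16 * 1
H = 7.1600 Sv

7.1600


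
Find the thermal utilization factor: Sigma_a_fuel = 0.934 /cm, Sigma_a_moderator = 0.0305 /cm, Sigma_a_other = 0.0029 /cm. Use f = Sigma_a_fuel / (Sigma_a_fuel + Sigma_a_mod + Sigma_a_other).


f = Sigma_a_fuel / (Sigma_a_fuel + Sigma_a_mod + Sigma_a_other)
f = 0.934 / (0.934 + 0.0305 + 0.0029)
f = 0.96547

0.96547


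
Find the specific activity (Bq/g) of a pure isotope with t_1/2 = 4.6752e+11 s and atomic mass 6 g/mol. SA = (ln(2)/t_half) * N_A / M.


lambda = ln(2) / t_half = ln(2) / 4.6752e+11 = 1.482604e-12 /s
SA = lambda * N_A / M
SA = 1.482604e-12 * 6.022e23 / 6
SA = 1.4880e+11 Bq/g

1.4880e+11


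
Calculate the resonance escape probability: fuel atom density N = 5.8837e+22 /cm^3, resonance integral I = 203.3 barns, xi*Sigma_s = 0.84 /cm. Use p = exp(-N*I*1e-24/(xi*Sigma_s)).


p = exp(-N * I * 1e-24 / (xi*Sigma_s))
p = exp(-5.8837e+22 * 203.3 * 1e-24 / 0.84)
p = 6.5413e-07

6.5413e-07


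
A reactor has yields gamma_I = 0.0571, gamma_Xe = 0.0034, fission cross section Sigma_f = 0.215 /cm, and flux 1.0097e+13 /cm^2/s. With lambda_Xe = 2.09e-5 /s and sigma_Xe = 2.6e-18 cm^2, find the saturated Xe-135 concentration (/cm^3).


Xe_eq = (gamma_I + gamma_Xe) * Sigma_f * phi / (lambda_Xe + sigma_Xe * phi)
Numerator = (0.0571 + 0.0034) * 0.215 * 1.0097e+13 = 1.313367e+11
Denominator = 2.09e-5 + 2.6e-18 * 1.0097e+13 = 4.715220e-05
Xe_eq = 1.313367e+11 / 4.715220e-05 = 2.7854e+15 /cm^3

2.7854e+15


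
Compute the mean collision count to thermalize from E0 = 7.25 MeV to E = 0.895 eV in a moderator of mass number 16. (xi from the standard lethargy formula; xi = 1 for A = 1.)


xi = 1 + (A-1)^2/(2A)*ln((A-1)/(A+1)) = 0.1199467 (for A = 16)
n = ln(E0/E) / xi
n = ln(7.25e6 / 0.895) / 0.1199467
n = ln(8.100559e+06) / 0.1199467 = 132.62

132.62


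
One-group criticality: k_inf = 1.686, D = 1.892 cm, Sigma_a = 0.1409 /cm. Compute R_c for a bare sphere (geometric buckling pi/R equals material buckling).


L^2 = D / Sigma_a = 1.892 / 0.1409 = 13.42796 cm^2
B_m^2 = (k_inf - 1) / L^2 = (1.686 - 1) / 13.42796 = 0.05108743 /cm^2
For a bare sphere: B_g = pi/R, so R_c = pi / sqrt(B_m^2)
R_c = pi / sqrt(0.05108743) = 13.899 cm

13.899


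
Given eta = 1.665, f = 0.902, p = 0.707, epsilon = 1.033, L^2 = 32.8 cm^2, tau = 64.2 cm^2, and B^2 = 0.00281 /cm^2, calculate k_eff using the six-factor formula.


k_inf = eta*f*p*eps = 1.665*0.902*0.707*1.033 = 1.096833
P_TNL = 1/(1 + L^2*B^2) = 1/(1 + 32.8*0.00281) = 0.9156101
P_FNL = exp(-B^2*tau) = exp(-0.00281*64.2) = 0.8349345
k_eff = k_inf * P_TNL * P_FNL = 1.096833 * 0.9156101 * 0.8349345
k_eff = 0.83850

0.83850


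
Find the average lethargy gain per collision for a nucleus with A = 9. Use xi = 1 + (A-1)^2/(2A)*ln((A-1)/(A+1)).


xi = 1 + (A-1)^2/(2A) * ln((A-1)/(A+1))
xi = 1 + (9-1)^2/(2*9) * ln((9-1)/(9 +1))
xi = 0.20660

0.20660


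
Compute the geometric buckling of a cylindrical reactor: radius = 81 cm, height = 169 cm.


B^2 = (2.405/R)^2 + (pi/H)^2
B^2 = (2.405/81)^2 + (pi/169)^2
B^2 = 0.0012271 /cm^2

0.0012271


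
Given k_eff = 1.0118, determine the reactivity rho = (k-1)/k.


rho = (k_eff - 1) / k_eff
rho = (1.0118 - 1) / 1.0118
rho = 0.011662

0.011662


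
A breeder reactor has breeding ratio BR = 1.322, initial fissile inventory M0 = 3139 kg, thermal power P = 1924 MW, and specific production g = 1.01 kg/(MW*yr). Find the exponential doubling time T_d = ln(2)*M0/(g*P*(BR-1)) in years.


Breeding gain G = BR - 1 = 1.322 - 1 = 0.322
Fissile production rate = g * P * G = 1.01 * 1924 * 0.322 = 625.72328 kg/yr
T_d = ln(2) * M0 / (g * P * G)
T_d = ln(2) * 3139 / 625.72328 = 3.4772 yr

3.4772


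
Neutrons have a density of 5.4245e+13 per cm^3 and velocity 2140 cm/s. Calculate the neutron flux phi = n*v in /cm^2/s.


phi = n * v
phi = 5.4245e+13 * 2140
phi = 1.1608e+17 /cm^2/s

1.1608e+17


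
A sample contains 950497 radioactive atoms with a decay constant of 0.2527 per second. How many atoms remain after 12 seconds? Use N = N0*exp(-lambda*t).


N = N0 * exp(-lambda * t)
N = 950497 * exp(-0.2527 * 12)
N = 45814

45814


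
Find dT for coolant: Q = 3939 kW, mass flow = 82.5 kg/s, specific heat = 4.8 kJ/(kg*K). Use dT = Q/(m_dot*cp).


dT = Q / (m_dot * cp)
dT = 3939 / (82.5 * 4.8)
dT = 9.9470 C

9.9470


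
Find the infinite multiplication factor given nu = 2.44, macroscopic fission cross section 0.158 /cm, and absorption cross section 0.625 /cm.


k_inf = nu * Sigma_f / Sigma_a
k_inf = 2.44 * 0.158 / 0.625
k_inf = 0.61683

0.61683


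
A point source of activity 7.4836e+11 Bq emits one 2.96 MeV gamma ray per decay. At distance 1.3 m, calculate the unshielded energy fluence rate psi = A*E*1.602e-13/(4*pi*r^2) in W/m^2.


psi = A * E * 1.602e-13 / (4*pi*r^2)
psi = 7.4836e+11 * 2.96 * 1.602e-13 / (4*pi*1.3^2)
psi = 0.016710 W/m^2

0.016710


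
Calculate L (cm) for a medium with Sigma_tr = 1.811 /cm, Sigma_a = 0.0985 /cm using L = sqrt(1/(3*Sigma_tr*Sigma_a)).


D = 1 / (3 * Sigma_tr) = 1 / (3 * 1.811) = 0.1840604 cm
L = sqrt(D / Sigma_a)
L = sqrt(0.1840604 / 0.0985)
L = 1.3670 cm

1.3670


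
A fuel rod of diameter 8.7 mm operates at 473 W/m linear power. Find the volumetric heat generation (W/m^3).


r = D / 2 / 1000 = 8.7 / 2 / 1000 = 0.00435 m
q''' = q' / (pi * r^2)
q''' = 473 / (pi * 0.00435^2)
q''' = 7.9567e+06 W/m^3

7.9567e+06


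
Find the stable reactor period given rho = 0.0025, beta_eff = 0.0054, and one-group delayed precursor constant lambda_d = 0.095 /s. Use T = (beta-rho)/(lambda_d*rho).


T = (beta - rho) / (lambda_d * rho)
T = (0.0054 - 0.0025) / (0.095 * 0.0025)
T = 12.211 s

12.211


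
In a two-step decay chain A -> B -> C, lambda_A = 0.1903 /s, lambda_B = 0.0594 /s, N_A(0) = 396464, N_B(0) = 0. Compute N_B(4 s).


N_B(t) = lambda_A * N_A0 / (lambda_B - lambda_A) * [exp(-lambda_A*t) - exp(-lambda_B*t)]
exp(-0.1903*4) = 0.4671056; exp(-0.0594*4) = 0.7885180
N_B = 0.1903 * 396464 / (0.0594 - 0.1903) * (0.4671056 - 0.7885180)
N_B = 185253

185253


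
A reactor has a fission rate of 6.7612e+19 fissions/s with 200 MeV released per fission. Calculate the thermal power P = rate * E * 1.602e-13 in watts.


P = fission_rate * E_MeV * 1.602e-13
P = 6.7612e+19 * 200 * 1.602e-13
P = 2.1663e+09 W

2.1663e+09


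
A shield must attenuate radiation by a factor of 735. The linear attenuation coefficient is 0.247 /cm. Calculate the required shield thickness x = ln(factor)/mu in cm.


x = ln(factor) / mu
x = ln(735) / 0.247
x = 26.720 cm

26.720


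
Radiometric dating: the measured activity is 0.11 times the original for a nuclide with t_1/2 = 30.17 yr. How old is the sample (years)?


lambda = ln(2) / t_half = ln(2) / 30.17 = 0.02297472 /yr
t = -ln(A/A0) / lambda
t = -ln(0.11) / 0.02297472
t = 96.074 yr

96.074


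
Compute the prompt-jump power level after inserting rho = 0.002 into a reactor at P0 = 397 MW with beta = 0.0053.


P1/P0 = beta / (beta - rho)
P1/P0 = 0.0053 / (0.0053 - 0.002) = 1.606061
P1 = 397 * 1.606061 = 637.61 MW

637.61


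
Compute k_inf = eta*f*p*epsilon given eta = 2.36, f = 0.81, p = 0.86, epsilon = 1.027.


k_inf = eta * f * p * epsilon
k_inf = 2.36 * 0.81 * 0.86 * 1.027
k_inf = 1.6884

1.6884


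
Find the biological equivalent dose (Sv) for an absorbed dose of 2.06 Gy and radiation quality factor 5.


H = D * Q
H = 2.06 * 5
H = 10.300 Sv

10.300


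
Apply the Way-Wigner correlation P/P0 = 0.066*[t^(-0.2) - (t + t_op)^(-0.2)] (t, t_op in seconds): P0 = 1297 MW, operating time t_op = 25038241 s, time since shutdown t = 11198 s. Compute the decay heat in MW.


P/P0 = 0.066 * [t^(-0.2) - (t + t_op)^(-0.2)]
P/P0 = 0.066 * [11198^(-0.2) - (11198 + 25038241)^(-0.2)]
P/P0 = 0.066 * [0.1549430 - 0.03313145] = 0.008039562
P = 1297 * 0.008039562 = 10.427 MW

10.427


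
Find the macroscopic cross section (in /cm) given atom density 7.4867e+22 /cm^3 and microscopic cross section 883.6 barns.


Sigma = N * sigma_barns * 1e-24
Sigma = 7.4867e+22 * 883.6 * 1e-24
Sigma = 66.152 /cm

66.152


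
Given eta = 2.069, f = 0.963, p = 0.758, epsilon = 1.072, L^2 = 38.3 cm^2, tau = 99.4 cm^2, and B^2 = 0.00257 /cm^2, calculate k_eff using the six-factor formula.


k_inf = eta*f*p*eps = 2.069*0.963*0.758*1.072 = 1.619015
P_TNL = 1/(1 + L^2*B^2) = 1/(1 + 38.3*0.00257) = 0.9103895
P_FNL = exp(-B^2*tau) = exp(-0.00257*99.4) = 0.7745617
k_eff = k_inf * P_TNL * P_FNL = 1.619015 * 0.9103895 * 0.7745617
k_eff = 1.1417

1.1417


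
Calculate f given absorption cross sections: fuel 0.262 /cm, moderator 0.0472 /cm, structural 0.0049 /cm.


f = Sigma_a_fuel / (Sigma_a_fuel + Sigma_a_mod + Sigma_a_other)
f = 0.262 / (0.262 + 0.0472 + 0.0049)
f = 0.83413

0.83413


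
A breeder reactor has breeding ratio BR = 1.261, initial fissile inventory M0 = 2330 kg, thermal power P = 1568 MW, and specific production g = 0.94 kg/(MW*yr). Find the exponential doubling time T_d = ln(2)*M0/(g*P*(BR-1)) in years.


Breeding gain G = BR - 1 = 1.261 - 1 = 0.261
Fissile production rate = g * P * G = 0.94 * 1568 * 0.261 = 384.69312 kg/yr
T_d = ln(2) * M0 / (g * P * G)
T_d = ln(2) * 2330 / 384.69312 = 4.1982 yr

4.1982


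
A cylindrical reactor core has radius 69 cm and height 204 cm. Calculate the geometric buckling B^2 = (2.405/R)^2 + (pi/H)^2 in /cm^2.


B^2 = (2.405/R)^2 + (pi/H)^2
B^2 = (2.405/69)^2 + (pi/204)^2
B^2 = 0.0014520 /cm^2

0.0014520


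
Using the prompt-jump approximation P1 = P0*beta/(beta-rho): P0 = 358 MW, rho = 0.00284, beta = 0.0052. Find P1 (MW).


P1/P0 = beta / (beta - rho)
P1/P0 = 0.0052 / (0.0052 - 0.00284) = 2.203390
P1 = 358 * 2.203390 = 788.81 MW

788.81


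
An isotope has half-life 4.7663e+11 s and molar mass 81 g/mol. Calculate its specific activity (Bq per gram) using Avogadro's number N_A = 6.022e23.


lambda = ln(2) / t_half = ln(2) / 4.7663e+11 = 1.454267e-12 /s
SA = lambda * N_A / M
SA = 1.454267e-12 * 6.022e23 / 81
SA = 1.0812e+10 Bq/g

1.0812e+10


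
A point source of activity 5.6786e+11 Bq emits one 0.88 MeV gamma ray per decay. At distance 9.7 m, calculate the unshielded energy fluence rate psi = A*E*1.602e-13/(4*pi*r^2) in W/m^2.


psi = A * E * 1.602e-13 / (4*pi*r^2)
psi = 5.6786e+11 * 0.88 * 1.602e-13 / (4*pi*9.7^2)
psi = 6.7707e-05 W/m^2

6.7707e-05


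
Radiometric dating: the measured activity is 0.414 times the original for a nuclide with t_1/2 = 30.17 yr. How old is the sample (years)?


lambda = ln(2) / t_half = ln(2) / 30.17 = 0.02297472 /yr
t = -ln(A/A0) / lambda
t = -ln(0.414) / 0.02297472
t = 38.385 yr

38.385


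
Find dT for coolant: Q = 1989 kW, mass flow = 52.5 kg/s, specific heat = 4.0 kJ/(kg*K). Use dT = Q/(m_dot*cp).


dT = Q / (m_dot * cp)
dT = 1989 / (52.5 * 4.0)
dT = 9.4714 C

9.4714


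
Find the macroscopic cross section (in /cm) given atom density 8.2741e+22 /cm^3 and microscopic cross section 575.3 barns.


Sigma = N * sigma_barns * 1e-24
Sigma = 8.2741e+22 * 575.3 * 1e-24
Sigma = 47.601 /cm

47.601


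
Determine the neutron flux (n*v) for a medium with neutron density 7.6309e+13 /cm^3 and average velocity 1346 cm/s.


phi = n * v
phi = 7.6309e+13 * 1346
phi = 1.0271e+17 /cm^2/s

1.0271e+17


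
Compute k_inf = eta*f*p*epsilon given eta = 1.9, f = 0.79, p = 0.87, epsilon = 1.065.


k_inf = eta * f * p * epsilon
k_inf = 1.9 * 0.79 * 0.87 * 1.065
k_inf = 1.3908

1.3908


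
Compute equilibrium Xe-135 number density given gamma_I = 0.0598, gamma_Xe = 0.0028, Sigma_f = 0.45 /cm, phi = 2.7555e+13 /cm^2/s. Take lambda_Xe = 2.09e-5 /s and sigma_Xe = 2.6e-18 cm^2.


Xe_eq = (gamma_I + gamma_Xe) * Sigma_f * phi / (lambda_Xe + sigma_Xe * phi)
Numerator = (0.0598 + 0.0028) * 0.45 * 2.7555e+13 = 7.762244e+11
Denominator = 2.09e-5 + 2.6e-18 * 2.7555e+13 = 9.254300e-05
Xe_eq = 7.762244e+11 / 9.254300e-05 = 8.3877e+15 /cm^3

8.3877e+15


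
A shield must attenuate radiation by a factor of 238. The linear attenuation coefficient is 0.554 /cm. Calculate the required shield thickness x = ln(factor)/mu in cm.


x = ln(factor) / mu
x = ln(238) / 0.554
x = 9.8777 cm

9.8777


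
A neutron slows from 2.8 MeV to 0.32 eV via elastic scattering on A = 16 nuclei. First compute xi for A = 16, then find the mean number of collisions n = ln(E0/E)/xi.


xi = 1 + (A-1)^2/(2A)*ln((A-1)/(A+1)) = 0.1199467 (for A = 16)
n = ln(E0/E) / xi
n = ln(2.8e6 / 0.32) / 0.1199467
n = ln(8.750000e+06) / 0.1199467 = 133.26

133.26


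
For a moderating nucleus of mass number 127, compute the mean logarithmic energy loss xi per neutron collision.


xi = 1 + (A-1)^2/(2A) * ln((A-1)/(A+1))
xi = 1 + (127-1)^2/(2*127) * ln((127-1)/(127 +1))
xi = 0.015666

0.015666


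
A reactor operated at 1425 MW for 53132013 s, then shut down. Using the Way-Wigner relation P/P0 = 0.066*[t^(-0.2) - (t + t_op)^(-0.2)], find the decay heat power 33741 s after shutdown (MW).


P/P0 = 0.066 * [t^(-0.2) - (t + t_op)^(-0.2)]
P/P0 = 0.066 * [33741^(-0.2) - (33741 + 53132013)^(-0.2)]
P/P0 = 0.066 * [0.1242706 - 0.02850189] = 0.006320735
P = 1425 * 0.006320735 = 9.0070 MW

9.0070


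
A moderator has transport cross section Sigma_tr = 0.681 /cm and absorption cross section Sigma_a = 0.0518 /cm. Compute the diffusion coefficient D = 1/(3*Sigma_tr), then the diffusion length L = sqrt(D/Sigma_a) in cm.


D = 1 / (3 * Sigma_tr) = 1 / (3 * 0.681) = 0.4894763 cm
L = sqrt(D / Sigma_a)
L = sqrt(0.4894763 / 0.0518)
L = 3.0740 cm

3.0740


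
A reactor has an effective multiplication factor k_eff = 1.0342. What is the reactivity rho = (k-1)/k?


rho = (k_eff - 1) / k_eff
rho = (1.0342 - 1) / 1.0342
rho = 0.033069

0.033069


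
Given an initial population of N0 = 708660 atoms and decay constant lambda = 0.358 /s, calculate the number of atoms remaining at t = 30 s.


N = N0 * exp(-lambda * t)
N = 708660 * exp(-0.358 * 30)
N = 15.350

15.350


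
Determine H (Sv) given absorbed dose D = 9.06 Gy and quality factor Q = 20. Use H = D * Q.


H = D * Q
H = 9.06 * 20
H = 181.20 Sv

181.20


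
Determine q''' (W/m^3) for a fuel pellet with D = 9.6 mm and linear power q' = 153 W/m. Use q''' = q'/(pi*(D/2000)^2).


r = D / 2 / 1000 = 9.6 / 2 / 1000 = 0.0048 m
q''' = q' / (pi * r^2)
q''' = 153 / (pi * 0.0048^2)
q''' = 2.1138e+06 W/m^3

2.1138e+06


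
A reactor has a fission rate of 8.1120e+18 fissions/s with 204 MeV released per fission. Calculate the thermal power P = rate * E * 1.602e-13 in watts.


P = fission_rate * E_MeV * 1.602e-13
P = 8.1120e+18 * 204 * 1.602e-13
P = 2.6511e+08 W

2.6511e+08


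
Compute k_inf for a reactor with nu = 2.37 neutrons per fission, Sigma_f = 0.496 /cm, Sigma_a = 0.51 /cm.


k_inf = nu * Sigma_f / Sigma_a
k_inf = 2.37 * 0.496 / 0.51
k_inf = 2.3049

2.3049


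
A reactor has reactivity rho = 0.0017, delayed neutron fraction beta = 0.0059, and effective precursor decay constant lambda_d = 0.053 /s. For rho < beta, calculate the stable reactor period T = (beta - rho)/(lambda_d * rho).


T = (beta - rho) / (lambda_d * rho)
T = (0.0059 - 0.0017) / (0.053 * 0.0017)
T = 46.615 s

46.615


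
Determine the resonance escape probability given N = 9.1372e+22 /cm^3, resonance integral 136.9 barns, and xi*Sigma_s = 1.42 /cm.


p = exp(-N * I * 1e-24 / (xi*Sigma_s))
p = exp(-9.1372e+22 * 136.9 * 1e-24 / 1.42)
p = 1.4938e-04

1.4938e-04


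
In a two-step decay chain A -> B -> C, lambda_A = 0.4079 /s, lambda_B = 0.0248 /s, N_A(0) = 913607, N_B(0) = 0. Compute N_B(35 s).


N_B(t) = lambda_A * N_A0 / (lambda_B - lambda_A) * [exp(-lambda_A*t) - exp(-lambda_B*t)]
exp(-0.4079*35) = 6.306593e-07; exp(-0.0248*35) = 0.4197903
N_B = 0.4079 * 913607 / (0.0248 - 0.4079) * (6.306593e-07 - 0.4197903)
N_B = 408350

408350


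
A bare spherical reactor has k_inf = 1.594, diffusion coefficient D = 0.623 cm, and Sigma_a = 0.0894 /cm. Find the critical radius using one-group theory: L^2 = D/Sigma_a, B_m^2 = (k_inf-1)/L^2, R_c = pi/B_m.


L^2 = D / Sigma_a = 0.623 / 0.0894 = 6.968680 cm^2
B_m^2 = (k_inf - 1) / L^2 = (1.594 - 1) / 6.968680 = 0.08523852 /cm^2
For a bare sphere: B_g = pi/R, so R_c = pi / sqrt(B_m^2)
R_c = pi / sqrt(0.08523852) = 10.760 cm

10.760


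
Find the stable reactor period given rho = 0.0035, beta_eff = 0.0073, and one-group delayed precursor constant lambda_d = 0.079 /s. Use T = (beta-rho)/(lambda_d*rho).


T = (beta - rho) / (lambda_d * rho)
T = (0.0073 - 0.0035) / (0.079 * 0.0035)
T = 13.743 s

13.743


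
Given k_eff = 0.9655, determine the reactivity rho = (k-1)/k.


rho = (k_eff - 1) / k_eff
rho = (0.9655 - 1) / 0.9655
rho = -0.035733

-0.035733


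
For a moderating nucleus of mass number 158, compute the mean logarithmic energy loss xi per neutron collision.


xi = 1 + (A-1)^2/(2A) * ln((A-1)/(A+1))
xi = 1 + (158-1)^2/(2*158) * ln((158-1)/(158 +1))
xi = 0.012605

0.012605


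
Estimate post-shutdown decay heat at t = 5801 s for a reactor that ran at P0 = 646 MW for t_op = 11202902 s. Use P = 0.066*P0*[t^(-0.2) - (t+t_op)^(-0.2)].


P/P0 = 0.066 * [t^(-0.2) - (t + t_op)^(-0.2)]
P/P0 = 0.066 * [5801^(-0.2) - (5801 + 11202902)^(-0.2)]
P/P0 = 0.066 * [0.1767256 - 0.03891248] = 0.009095666
P = 646 * 0.009095666 = 5.8758 MW

5.8758


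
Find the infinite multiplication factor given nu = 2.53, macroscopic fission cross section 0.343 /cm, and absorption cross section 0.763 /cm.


k_inf = nu * Sigma_f / Sigma_a
k_inf = 2.53 * 0.343 / 0.763
k_inf = 1.1373

1.1373


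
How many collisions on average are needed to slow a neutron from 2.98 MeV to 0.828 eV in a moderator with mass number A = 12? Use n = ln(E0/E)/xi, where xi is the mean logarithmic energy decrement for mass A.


xi = 1 + (A-1)^2/(2A)*ln((A-1)/(A+1)) = 0.1577690 (for A = 12)
n = ln(E0/E) / xi
n = ln(2.98e6 / 0.828) / 0.1577690
n = ln(3.599034e+06) / 0.1577690 = 95.685

95.685


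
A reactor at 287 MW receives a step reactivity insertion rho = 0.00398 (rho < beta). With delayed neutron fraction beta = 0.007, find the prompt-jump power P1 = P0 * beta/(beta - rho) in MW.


P1/P0 = beta / (beta - rho)
P1/P0 = 0.007 / (0.007 - 0.00398) = 2.317881
P1 = 287 * 2.317881 = 665.23 MW

665.23


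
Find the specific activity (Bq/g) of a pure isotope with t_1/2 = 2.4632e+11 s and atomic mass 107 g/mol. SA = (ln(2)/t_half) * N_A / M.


lambda = ln(2) / t_half = ln(2) / 2.4632e+11 = 2.814011e-12 /s
SA = lambda * N_A / M
SA = 2.814011e-12 * 6.022e23 / 107
SA = 1.5837e+10 Bq/g

1.5837e+10


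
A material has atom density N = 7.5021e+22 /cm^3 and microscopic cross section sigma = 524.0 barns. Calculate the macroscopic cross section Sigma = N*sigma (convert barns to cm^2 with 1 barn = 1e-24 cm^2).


Sigma = N * sigma_barns * 1e-24
Sigma = 7.5021e+22 * 524.0 * 1e-24
Sigma = 39.311 /cm

39.311


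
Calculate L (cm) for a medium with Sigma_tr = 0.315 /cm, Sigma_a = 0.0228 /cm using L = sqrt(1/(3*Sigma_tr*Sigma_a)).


D = 1 / (3 * Sigma_tr) = 1 / (3 * 0.315) = 1.058201 cm
L = sqrt(D / Sigma_a)
L = sqrt(1.058201 / 0.0228)
L = 6.8127 cm

6.8127


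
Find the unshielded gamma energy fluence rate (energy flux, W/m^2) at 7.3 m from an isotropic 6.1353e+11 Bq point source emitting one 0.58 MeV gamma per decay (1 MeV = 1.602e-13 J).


psi = A * E * 1.602e-13 / (4*pi*r^2)
psi = 6.1353e+11 * 0.58 * 1.602e-13 / (4*pi*7.3^2)
psi = 8.5128e-05 W/m^2

8.5128e-05


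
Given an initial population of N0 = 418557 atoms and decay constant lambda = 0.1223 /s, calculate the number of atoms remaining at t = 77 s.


N = N0 * exp(-lambda * t)
N = 418557 * exp(-0.1223 * 77)
N = 34.038

34.038


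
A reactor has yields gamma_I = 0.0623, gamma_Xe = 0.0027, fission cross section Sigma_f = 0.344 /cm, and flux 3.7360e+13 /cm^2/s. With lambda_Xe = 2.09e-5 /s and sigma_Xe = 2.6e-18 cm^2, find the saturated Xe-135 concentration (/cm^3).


Xe_eq = (gamma_I + gamma_Xe) * Sigma_f * phi / (lambda_Xe + sigma_Xe * phi)
Numerator = (0.0623 + 0.0027) * 0.344 * 3.7360e+13 = 8.353696e+11
Denominator = 2.09e-5 + 2.6e-18 * 3.7360e+13 = 1.180360e-04
Xe_eq = 8.353696e+11 / 1.180360e-04 = 7.0772e+15 /cm^3

7.0772e+15


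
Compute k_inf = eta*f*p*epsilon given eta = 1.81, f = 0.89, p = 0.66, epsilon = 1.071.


k_inf = eta * f * p * epsilon
k_inf = 1.81 * 0.89 * 0.66 * 1.071
k_inf = 1.1387

1.1387


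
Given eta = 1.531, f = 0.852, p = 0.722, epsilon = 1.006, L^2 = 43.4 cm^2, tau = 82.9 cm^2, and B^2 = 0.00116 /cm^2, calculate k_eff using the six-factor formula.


k_inf = eta*f*p*eps = 1.531*0.852*0.722*1.006 = 0.9474362
P_TNL = 1/(1 + L^2*B^2) = 1/(1 + 43.4*0.00116) = 0.9520690
P_FNL = exp(-B^2*tau) = exp(-0.00116*82.9) = 0.9083150
k_eff = k_inf * P_TNL * P_FNL = 0.9474362 * 0.9520690 * 0.9083150
k_eff = 0.81932

0.81932


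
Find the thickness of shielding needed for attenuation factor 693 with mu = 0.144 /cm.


x = ln(factor) / mu
x = ln(693) / 0.144
x = 45.424 cm

45.424


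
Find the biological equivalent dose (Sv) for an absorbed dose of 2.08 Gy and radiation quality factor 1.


H = D * Q
H = 2.08 * 1
H = 2.0800 Sv

2.0800


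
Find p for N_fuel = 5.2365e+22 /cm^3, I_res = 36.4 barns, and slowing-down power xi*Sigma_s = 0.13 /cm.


p = exp(-N * I * 1e-24 / (xi*Sigma_s))
p = exp(-5.2365e+22 * 36.4 * 1e-24 / 0.13)
p = 4.2883e-07

4.2883e-07


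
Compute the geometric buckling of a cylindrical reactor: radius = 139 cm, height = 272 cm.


B^2 = (2.405/R)^2 + (pi/H)^2
B^2 = (2.405/139)^2 + (pi/272)^2
B^2 = 4.3277e-04 /cm^2

4.3277e-04


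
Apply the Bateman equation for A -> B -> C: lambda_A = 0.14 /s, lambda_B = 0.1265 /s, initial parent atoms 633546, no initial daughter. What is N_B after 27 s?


N_B(t) = lambda_A * N_A0 / (lambda_B - lambda_A) * [exp(-lambda_A*t) - exp(-lambda_B*t)]
exp(-0.14*27) = 0.02282269; exp(-0.1265*27) = 0.03285997
N_B = 0.14 * 633546 / (0.1265 - 0.14) * (0.02282269 - 0.03285997)
N_B = 65946

65946


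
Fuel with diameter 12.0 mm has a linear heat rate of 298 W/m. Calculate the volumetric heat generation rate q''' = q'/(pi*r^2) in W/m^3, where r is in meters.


r = D / 2 / 1000 = 12.0 / 2 / 1000 = 0.006 m
q''' = q' / (pi * r^2)
q''' = 298 / (pi * 0.006^2)
q''' = 2.6349e+06 W/m^3

2.6349e+06


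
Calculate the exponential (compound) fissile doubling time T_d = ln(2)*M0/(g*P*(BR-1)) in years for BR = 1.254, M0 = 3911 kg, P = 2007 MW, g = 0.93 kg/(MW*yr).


Breeding gain G = BR - 1 = 1.254 - 1 = 0.254
Fissile production rate = g * P * G = 0.93 * 2007 * 0.254 = 474.09354 kg/yr
T_d = ln(2) * M0 / (g * P * G)
T_d = ln(2) * 3911 / 474.09354 = 5.7181 yr

5.7181


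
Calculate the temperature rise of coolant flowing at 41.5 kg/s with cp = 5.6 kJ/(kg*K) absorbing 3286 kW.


dT = Q / (m_dot * cp)
dT = 3286 / (41.5 * 5.6)
dT = 14.139 C

14.139


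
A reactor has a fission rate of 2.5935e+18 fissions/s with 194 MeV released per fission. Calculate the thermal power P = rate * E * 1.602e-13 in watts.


P = fission_rate * E_MeV * 1.602e-13
P = 2.5935e+18 * 194 * 1.602e-13
P = 8.0603e+07 W

8.0603e+07


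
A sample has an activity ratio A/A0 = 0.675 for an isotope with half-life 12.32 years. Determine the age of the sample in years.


lambda = ln(2) / t_half = ln(2) / 12.32 = 0.05626195 /yr
t = -ln(A/A0) / lambda
t = -ln(0.675) / 0.05626195
t = 6.9859 yr

6.9859


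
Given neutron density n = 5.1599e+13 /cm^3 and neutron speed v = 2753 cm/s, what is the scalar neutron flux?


phi = n * v
phi = 5.1599e+13 * 2753
phi = 1.4205e+17 /cm^2/s

1.4205e+17


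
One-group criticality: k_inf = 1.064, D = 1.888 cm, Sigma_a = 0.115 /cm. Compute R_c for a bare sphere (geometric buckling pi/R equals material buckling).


L^2 = D / Sigma_a = 1.888 / 0.115 = 16.41739 cm^2
B_m^2 = (k_inf - 1) / L^2 = (1.064 - 1) / 16.41739 = 0.003898305 /cm^2
For a bare sphere: B_g = pi/R, so R_c = pi / sqrt(B_m^2)
R_c = pi / sqrt(0.003898305) = 50.317 cm

50.317


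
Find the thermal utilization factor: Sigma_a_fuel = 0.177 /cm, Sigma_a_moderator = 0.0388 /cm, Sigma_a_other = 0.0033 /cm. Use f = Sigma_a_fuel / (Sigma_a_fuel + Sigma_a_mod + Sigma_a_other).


f = Sigma_a_fuel / (Sigma_a_fuel + Sigma_a_mod + Sigma_a_other)
f = 0.177 / (0.177 + 0.0388 + 0.0033)
f = 0.80785

0.80785


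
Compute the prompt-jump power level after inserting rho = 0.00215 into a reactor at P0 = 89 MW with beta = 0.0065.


P1/P0 = beta / (beta - rho)
P1/P0 = 0.0065 / (0.0065 - 0.00215) = 1.494253
P1 = 89 * 1.494253 = 132.99 MW

132.99


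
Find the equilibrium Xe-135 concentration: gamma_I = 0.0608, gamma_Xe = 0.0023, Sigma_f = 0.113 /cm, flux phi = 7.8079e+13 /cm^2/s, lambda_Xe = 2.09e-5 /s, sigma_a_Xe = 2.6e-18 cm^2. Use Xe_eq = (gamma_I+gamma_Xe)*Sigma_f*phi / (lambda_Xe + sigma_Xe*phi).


Xe_eq = (gamma_I + gamma_Xe) * Sigma_f * phi / (lambda_Xe + sigma_Xe * phi)
Numerator = (0.0608 + 0.0023) * 0.113 * 7.8079e+13 = 5.567267e+11
Denominator = 2.09e-5 + 2.6e-18 * 7.8079e+13 = 2.239054e-04
Xe_eq = 5.567267e+11 / 2.239054e-04 = 2.4864e+15 /cm^3

2.4864e+15


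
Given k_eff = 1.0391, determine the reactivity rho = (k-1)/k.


rho = (k_eff - 1) / k_eff
rho = (1.0391 - 1) / 1.0391
rho = 0.037629

0.037629


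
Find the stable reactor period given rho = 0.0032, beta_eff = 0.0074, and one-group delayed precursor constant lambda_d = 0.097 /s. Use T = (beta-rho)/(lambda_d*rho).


T = (beta - rho) / (lambda_d * rho)
T = (0.0074 - 0.0032) / (0.097 * 0.0032)
T = 13.531 s

13.531


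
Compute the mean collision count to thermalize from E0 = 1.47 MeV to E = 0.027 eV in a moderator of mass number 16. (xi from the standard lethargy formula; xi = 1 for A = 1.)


xi = 1 + (A-1)^2/(2A)*ln((A-1)/(A+1)) = 0.1199467 (for A = 16)
n = ln(E0/E) / xi
n = ln(1.47e6 / 0.027) / 0.1199467
n = ln(5.444444e+07) / 0.1199467 = 148.51

148.51


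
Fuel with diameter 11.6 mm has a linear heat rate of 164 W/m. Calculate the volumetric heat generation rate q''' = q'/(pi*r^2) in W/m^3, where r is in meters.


r = D / 2 / 1000 = 11.6 / 2 / 1000 = 0.0058 m
q''' = q' / (pi * r^2)
q''' = 164 / (pi * 0.0058^2)
q''' = 1.5518e+06 W/m^3

1.5518e+06


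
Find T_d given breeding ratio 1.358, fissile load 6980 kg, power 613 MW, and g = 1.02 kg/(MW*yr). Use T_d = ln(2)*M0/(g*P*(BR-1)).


Breeding gain G = BR - 1 = 1.358 - 1 = 0.358
Fissile production rate = g * P * G = 1.02 * 613 * 0.358 = 223.84308 kg/yr
T_d = ln(2) * M0 / (g * P * G)
T_d = ln(2) * 6980 / 223.84308 = 21.614 yr

21.614


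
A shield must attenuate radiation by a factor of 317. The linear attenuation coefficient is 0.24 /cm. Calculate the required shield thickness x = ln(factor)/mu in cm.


x = ln(factor) / mu
x = ln(317) / 0.24
x = 23.995 cm

23.995


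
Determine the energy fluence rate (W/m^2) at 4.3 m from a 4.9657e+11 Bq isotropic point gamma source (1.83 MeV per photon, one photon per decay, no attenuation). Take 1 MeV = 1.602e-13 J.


psi = A * E * 1.602e-13 / (4*pi*r^2)
psi = 4.9657e+11 * 1.83 * 1.602e-13 / (4*pi*4.3^2)
psi = 6.2654e-04 W/m^2

6.2654e-04


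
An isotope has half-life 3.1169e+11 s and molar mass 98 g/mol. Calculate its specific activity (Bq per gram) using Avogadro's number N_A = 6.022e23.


lambda = ln(2) / t_half = ln(2) / 3.1169e+11 = 2.223835e-12 /s
SA = lambda * N_A / M
SA = 2.223835e-12 * 6.022e23 / 98
SA = 1.3665e+10 Bq/g

1.3665e+10


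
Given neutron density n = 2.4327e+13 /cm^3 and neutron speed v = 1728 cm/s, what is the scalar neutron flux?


phi = n * v
phi = 2.4327e+13 * 1728
phi = 4.2037e+16 /cm^2/s

4.2037e+16


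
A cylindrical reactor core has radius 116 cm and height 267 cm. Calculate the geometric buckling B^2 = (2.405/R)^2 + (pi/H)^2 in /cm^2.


B^2 = (2.405/R)^2 + (pi/H)^2
B^2 = (2.405/116)^2 + (pi/267)^2
B^2 = 5.6829e-04 /cm^2

5.6829e-04


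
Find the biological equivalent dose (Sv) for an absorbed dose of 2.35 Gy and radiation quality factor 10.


H = D * Q
H = 2.35 * 10
H = 23.500 Sv

23.500


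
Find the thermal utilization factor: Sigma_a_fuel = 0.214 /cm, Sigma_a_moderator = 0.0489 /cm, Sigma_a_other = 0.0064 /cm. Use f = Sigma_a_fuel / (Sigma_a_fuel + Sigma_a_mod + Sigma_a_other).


f = Sigma_a_fuel / (Sigma_a_fuel + Sigma_a_mod + Sigma_a_other)
f = 0.214 / (0.214 + 0.0489 + 0.0064)
f = 0.79465

0.79465


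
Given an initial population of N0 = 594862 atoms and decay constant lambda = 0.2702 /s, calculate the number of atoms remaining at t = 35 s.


N = N0 * exp(-lambda * t)
N = 594862 * exp(-0.2702 * 35)
N = 46.483

46.483


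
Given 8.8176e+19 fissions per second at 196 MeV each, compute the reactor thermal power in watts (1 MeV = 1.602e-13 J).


P = fission_rate * E_MeV * 1.602e-13
P = 8.8176e+19 * 196 * 1.602e-13
P = 2.7687e+09 W

2.7687e+09


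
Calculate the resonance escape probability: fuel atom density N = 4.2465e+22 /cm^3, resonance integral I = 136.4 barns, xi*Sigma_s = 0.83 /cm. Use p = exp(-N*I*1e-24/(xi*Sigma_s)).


p = exp(-N * I * 1e-24 / (xi*Sigma_s))
p = exp(-4.2465e+22 * 136.4 * 1e-24 / 0.83)
p = 9.3162e-04

9.3162e-04


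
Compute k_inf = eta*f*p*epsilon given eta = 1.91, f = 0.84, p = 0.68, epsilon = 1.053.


k_inf = eta * f * p * epsilon
k_inf = 1.91 * 0.84 * 0.68 * 1.053
k_inf = 1.1488

1.1488


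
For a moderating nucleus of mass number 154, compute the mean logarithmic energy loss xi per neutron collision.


xi = 1 + (A-1)^2/(2A) * ln((A-1)/(A+1))
xi = 1 + (154-1)^2/(2*154) * ln((154-1)/(154 +1))
xi = 0.012931

0.012931


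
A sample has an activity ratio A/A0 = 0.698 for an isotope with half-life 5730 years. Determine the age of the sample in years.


lambda = ln(2) / t_half = ln(2) / 5730 = 1.209681e-04 /yr
t = -ln(A/A0) / lambda
t = -ln(0.698) / 1.209681e-04
t = 2972.2 yr

2972.2


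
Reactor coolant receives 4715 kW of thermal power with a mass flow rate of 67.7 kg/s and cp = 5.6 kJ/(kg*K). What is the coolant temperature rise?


dT = Q / (m_dot * cp)
dT = 4715 / (67.7 * 5.6)
dT = 12.437 C

12.437


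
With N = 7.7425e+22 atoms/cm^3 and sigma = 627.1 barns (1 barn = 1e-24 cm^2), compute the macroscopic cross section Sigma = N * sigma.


Sigma = N * sigma_barns * 1e-24
Sigma = 7.7425e+22 * 627.1 * 1e-24
Sigma = 48.553 /cm

48.553


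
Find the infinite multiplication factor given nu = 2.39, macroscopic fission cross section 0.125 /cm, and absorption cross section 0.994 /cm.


k_inf = nu * Sigma_f / Sigma_a
k_inf = 2.39 * 0.125 / 0.994
k_inf = 0.30055

0.30055


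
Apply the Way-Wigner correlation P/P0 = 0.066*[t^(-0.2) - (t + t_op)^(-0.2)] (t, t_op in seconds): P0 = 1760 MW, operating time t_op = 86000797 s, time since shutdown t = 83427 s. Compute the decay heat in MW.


P/P0 = 0.066 * [t^(-0.2) - (t + t_op)^(-0.2)]
P/P0 = 0.066 * [83427^(-0.2) - (83427 + 86000797)^(-0.2)]
P/P0 = 0.066 * [0.1036904 - 0.02588304] = 0.005135286
P = 1760 * 0.005135286 = 9.0381 MW

9.0381


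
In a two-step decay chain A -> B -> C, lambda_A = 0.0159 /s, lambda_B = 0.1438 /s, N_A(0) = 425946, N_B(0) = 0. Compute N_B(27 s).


N_B(t) = lambda_A * N_A0 / (lambda_B - lambda_A) * [exp(-lambda_A*t) - exp(-lambda_B*t)]
exp(-0.0159*27) = 0.6509646; exp(-0.1438*27) = 0.02059720
N_B = 0.0159 * 425946 / (0.1438 - 0.0159) * (0.6509646 - 0.02059720)
N_B = 33379

33379


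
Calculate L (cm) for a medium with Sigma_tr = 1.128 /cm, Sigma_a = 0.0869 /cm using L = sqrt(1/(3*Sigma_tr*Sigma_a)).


D = 1 / (3 * Sigma_tr) = 1 / (3 * 1.128) = 0.2955083 cm
L = sqrt(D / Sigma_a)
L = sqrt(0.2955083 / 0.0869)
L = 1.8441 cm

1.8441


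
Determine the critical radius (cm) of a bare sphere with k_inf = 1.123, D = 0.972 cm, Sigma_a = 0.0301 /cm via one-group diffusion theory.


L^2 = D / Sigma_a = 0.972 / 0.0301 = 32.29236 cm^2
B_m^2 = (k_inf - 1) / L^2 = (1.123 - 1) / 32.29236 = 0.003808950 /cm^2
For a bare sphere: B_g = pi/R, so R_c = pi / sqrt(B_m^2)
R_c = pi / sqrt(0.003808950) = 50.903 cm

50.903
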